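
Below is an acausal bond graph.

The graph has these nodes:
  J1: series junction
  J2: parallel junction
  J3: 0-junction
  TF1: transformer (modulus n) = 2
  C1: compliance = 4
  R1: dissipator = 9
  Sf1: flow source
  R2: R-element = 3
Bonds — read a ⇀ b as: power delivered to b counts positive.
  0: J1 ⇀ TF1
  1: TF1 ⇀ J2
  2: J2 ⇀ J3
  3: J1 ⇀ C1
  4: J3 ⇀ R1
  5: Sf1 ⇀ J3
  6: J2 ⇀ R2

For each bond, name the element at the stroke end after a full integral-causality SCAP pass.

bond 5 →Sf1  (Sf1 (Sf) sets flow on bond)
bond 3 →J1  (C1: C, integral causality)
bond 0 →TF1  (J1 needs exactly one f-in)
bond 1 →J2  (TF TF1: opposite of bond 0)
bond 2 →J3  (common-e at J2 fixed by 1)
bond 6 →R2  (J2 effort already set via bond 1)
bond 4 →R1  (common-e at J3 fixed by 2)

#0 |TF1
#1 |J2
#2 |J3
#3 |J1
#4 |R1
#5 |Sf1
#6 |R2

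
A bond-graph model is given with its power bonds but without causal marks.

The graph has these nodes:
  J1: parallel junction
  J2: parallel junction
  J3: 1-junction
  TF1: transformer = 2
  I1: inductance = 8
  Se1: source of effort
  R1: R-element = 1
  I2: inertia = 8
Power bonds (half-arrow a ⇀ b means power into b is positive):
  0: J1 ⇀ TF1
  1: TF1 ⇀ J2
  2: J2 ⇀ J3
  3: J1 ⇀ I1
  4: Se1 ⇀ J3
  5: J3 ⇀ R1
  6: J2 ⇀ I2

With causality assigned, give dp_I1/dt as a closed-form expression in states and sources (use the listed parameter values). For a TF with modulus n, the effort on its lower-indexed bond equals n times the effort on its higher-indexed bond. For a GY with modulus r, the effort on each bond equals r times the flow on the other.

dp_I1/dt = -2*E_Se1 - p_I1/2 - p_I2/4

β4 stroke at J3  (Se1 (Se) sets effort on bond)
β3 stroke at I1  (prefer integral on I1)
β0 stroke at J1  (J1 needs exactly one e-in)
β1 stroke at TF1  (TF1 one-in-one-out from 0)
β6 stroke at I2  (I2 integral (f out))
β2 stroke at J2  (closing 0-jn rule on J2)
β5 stroke at J3  (1-jn J3 has f-setter on 2)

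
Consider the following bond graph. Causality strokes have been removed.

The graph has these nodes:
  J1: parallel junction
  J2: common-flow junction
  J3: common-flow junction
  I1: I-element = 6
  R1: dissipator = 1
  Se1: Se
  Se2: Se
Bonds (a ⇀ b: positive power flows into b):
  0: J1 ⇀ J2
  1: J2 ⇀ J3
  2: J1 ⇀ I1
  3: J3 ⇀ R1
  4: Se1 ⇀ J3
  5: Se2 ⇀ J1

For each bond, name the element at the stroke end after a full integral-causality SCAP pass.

#0 →J2
#1 →J3
#2 →I1
#3 →R1
#4 →J3
#5 →J1

bond 4 stroke→J3  (source Se1 imposes e)
bond 5 stroke→J1  (Se2 (Se) sets effort on bond)
bond 0 stroke→J2  (J1: bond 5 brought effort, rest push out)
bond 2 stroke→I1  (J1 effort already set via bond 5)
bond 1 stroke→J3  (J2: last free bond brings flow in)
bond 3 stroke→R1  (J3 needs exactly one f-in)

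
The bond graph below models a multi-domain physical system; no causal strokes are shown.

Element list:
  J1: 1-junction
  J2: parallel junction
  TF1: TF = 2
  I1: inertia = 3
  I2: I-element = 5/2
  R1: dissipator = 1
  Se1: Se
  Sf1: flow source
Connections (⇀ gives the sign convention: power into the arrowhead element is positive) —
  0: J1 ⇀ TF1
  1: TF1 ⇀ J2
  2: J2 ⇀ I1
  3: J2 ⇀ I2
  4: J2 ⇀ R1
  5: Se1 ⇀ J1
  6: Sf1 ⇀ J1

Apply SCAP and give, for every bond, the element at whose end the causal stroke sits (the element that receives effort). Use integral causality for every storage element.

β0 →J1
β1 →TF1
β2 →I1
β3 →I2
β4 →J2
β5 →J1
β6 →Sf1

bond 5 |J1  (Se1 (Se) sets effort on bond)
bond 6 |Sf1  (Sf1: flow source, stroke at near end)
bond 0 |J1  (J1: bond 6 brought flow, rest push out)
bond 1 |TF1  (TF1: transformer flips bond 0)
bond 2 |I1  (prefer integral on I1)
bond 3 |I2  (prefer integral on I2)
bond 4 |J2  (J2: last free bond brings effort in)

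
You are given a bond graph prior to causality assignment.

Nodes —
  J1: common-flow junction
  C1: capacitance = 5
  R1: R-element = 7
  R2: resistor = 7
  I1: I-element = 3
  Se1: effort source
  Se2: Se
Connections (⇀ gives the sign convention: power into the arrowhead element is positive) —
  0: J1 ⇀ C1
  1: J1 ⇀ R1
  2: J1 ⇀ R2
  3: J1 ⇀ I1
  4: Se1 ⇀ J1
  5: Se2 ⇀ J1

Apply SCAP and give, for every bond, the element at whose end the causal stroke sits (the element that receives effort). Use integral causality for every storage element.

b0 stroke at J1
b1 stroke at J1
b2 stroke at J1
b3 stroke at I1
b4 stroke at J1
b5 stroke at J1

b4 stroke at J1  (source Se1 imposes e)
b5 stroke at J1  (source Se2 imposes e)
b0 stroke at J1  (C1 integral (e out))
b3 stroke at I1  (I1 outputs flow p/I1)
b1 stroke at J1  (J1: bond 3 brought flow, rest push out)
b2 stroke at J1  (1-jn J1 has f-setter on 3)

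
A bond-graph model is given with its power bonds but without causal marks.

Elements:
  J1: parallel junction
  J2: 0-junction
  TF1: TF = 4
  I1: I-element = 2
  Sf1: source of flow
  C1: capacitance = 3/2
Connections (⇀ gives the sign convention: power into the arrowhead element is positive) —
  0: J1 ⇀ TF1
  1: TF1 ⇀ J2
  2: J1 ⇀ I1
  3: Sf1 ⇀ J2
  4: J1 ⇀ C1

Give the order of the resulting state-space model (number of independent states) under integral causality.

β3 stroke→Sf1  (Sf1 (Sf) sets flow on bond)
β1 stroke→J2  (only one effort-in slot at J2)
β0 stroke→TF1  (through TF1, causality passes straight; one stroke at TF1)
β2 stroke→I1  (I1 integral (f out))
β4 stroke→J1  (only one effort-in slot at J1)

2  (C1, I1 all integral)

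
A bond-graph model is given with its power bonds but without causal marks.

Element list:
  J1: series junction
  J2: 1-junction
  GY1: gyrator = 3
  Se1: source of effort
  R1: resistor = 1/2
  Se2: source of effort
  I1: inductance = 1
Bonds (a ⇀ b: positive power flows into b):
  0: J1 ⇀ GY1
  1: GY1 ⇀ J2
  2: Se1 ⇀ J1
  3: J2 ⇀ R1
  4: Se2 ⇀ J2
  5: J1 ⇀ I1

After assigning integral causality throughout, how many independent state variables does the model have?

b2 |J1  (Se1 fixes effort; stroke away)
b4 |J2  (Se2 (Se) sets effort on bond)
b5 |I1  (prefer integral on I1)
b0 |J1  (1-jn J1 has f-setter on 5)
b1 |J2  (GY1: gyrator matches bond 0)
b3 |R1  (only one flow-in slot at J2)

1  (I1 all integral)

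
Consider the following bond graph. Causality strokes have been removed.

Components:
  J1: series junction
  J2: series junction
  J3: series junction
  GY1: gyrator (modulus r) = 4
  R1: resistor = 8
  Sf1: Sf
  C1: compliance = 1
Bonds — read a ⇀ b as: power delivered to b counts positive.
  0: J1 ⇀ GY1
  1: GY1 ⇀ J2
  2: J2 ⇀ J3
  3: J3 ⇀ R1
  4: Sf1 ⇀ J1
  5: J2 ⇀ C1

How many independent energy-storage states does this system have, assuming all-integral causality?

β4 |Sf1  (Sf1: flow source, stroke at near end)
β0 |J1  (J1 flow already set via bond 4)
β1 |J2  (GY1: gyrator matches bond 0)
β5 |J2  (C1 outputs effort q/C1)
β2 |J3  (only one flow-in slot at J2)
β3 |R1  (J3: last free bond brings flow in)

1  (C1 all integral)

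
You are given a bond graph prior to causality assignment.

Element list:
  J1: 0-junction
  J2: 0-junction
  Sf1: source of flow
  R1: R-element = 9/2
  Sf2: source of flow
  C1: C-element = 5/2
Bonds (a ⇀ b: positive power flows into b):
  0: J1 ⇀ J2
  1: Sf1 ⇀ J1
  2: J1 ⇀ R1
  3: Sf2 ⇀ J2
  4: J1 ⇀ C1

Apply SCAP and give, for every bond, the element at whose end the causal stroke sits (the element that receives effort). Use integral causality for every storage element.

#1 stroke at Sf1  (source Sf1 imposes f)
#3 stroke at Sf2  (Sf2 (Sf) sets flow on bond)
#0 stroke at J2  (J2: last free bond brings effort in)
#4 stroke at J1  (C1 integral (e out))
#2 stroke at R1  (J1: bond 4 brought effort, rest push out)

b0 stroke at J2
b1 stroke at Sf1
b2 stroke at R1
b3 stroke at Sf2
b4 stroke at J1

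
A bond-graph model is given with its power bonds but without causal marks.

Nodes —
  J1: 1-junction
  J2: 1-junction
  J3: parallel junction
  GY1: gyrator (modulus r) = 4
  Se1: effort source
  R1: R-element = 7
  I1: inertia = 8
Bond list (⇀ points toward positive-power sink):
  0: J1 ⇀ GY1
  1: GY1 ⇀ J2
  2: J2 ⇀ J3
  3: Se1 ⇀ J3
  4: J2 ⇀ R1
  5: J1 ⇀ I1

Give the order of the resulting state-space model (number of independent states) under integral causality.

1  (I1 all integral)

b3 →J3  (Se1: effort source, stroke at far end)
b2 →J2  (J3: bond 3 brought effort, rest push out)
b5 →I1  (I1 outputs flow p/I1)
b0 →J1  (common-f at J1 fixed by 5)
b1 →J2  (GY GY1: same side as bond 0)
b4 →R1  (only one flow-in slot at J2)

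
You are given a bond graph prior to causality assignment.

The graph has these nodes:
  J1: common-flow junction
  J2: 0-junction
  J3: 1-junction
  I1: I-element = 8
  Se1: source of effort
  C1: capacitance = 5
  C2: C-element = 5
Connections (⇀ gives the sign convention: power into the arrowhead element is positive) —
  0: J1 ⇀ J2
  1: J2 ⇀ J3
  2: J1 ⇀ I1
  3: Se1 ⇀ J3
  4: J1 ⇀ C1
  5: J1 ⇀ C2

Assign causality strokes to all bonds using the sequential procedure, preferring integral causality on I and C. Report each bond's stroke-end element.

#3 stroke at J3  (source Se1 imposes e)
#1 stroke at J2  (J3: last free bond brings flow in)
#0 stroke at J1  (common-e at J2 fixed by 1)
#2 stroke at I1  (prefer integral on I1)
#4 stroke at J1  (J1: bond 2 brought flow, rest push out)
#5 stroke at J1  (1-jn J1 has f-setter on 2)

bond 0 stroke at J1
bond 1 stroke at J2
bond 2 stroke at I1
bond 3 stroke at J3
bond 4 stroke at J1
bond 5 stroke at J1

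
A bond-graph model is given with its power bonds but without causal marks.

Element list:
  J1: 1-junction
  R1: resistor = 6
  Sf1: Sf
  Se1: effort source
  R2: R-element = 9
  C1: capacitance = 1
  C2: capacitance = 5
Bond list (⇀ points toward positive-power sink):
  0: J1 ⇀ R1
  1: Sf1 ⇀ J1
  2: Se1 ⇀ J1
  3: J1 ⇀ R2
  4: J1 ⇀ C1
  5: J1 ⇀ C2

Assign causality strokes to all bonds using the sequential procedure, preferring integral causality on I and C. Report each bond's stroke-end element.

#0 stroke at J1
#1 stroke at Sf1
#2 stroke at J1
#3 stroke at J1
#4 stroke at J1
#5 stroke at J1

β1 stroke→Sf1  (source Sf1 imposes f)
β2 stroke→J1  (source Se1 imposes e)
β0 stroke→J1  (common-f at J1 fixed by 1)
β3 stroke→J1  (common-f at J1 fixed by 1)
β4 stroke→J1  (1-jn J1 has f-setter on 1)
β5 stroke→J1  (1-jn J1 has f-setter on 1)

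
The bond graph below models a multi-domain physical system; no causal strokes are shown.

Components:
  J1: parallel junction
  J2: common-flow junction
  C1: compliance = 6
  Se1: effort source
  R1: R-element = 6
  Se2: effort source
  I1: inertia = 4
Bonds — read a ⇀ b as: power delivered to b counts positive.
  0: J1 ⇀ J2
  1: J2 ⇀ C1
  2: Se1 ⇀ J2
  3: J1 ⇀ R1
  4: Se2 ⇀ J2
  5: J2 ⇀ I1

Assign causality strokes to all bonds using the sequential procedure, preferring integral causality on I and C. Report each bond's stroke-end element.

β0 →J2
β1 →J2
β2 →J2
β3 →J1
β4 →J2
β5 →I1

β2 stroke→J2  (Se1 (Se) sets effort on bond)
β4 stroke→J2  (Se2: effort source, stroke at far end)
β1 stroke→J2  (C1 integral (e out))
β5 stroke→I1  (prefer integral on I1)
β0 stroke→J2  (J2: bond 5 brought flow, rest push out)
β3 stroke→J1  (closing 0-jn rule on J1)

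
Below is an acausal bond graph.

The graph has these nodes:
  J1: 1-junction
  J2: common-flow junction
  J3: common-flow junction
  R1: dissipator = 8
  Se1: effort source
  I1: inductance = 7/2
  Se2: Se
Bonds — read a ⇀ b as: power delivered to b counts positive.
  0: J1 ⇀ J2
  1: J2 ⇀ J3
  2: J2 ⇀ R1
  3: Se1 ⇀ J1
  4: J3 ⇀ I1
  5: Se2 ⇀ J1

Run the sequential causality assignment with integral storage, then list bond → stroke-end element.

#3 |J1  (Se1: effort source, stroke at far end)
#5 |J1  (source Se2 imposes e)
#0 |J2  (closing 1-jn rule on J1)
#4 |I1  (I1 integral (f out))
#1 |J3  (common-f at J3 fixed by 4)
#2 |J2  (common-f at J2 fixed by 1)

bond 0 stroke at J2
bond 1 stroke at J3
bond 2 stroke at J2
bond 3 stroke at J1
bond 4 stroke at I1
bond 5 stroke at J1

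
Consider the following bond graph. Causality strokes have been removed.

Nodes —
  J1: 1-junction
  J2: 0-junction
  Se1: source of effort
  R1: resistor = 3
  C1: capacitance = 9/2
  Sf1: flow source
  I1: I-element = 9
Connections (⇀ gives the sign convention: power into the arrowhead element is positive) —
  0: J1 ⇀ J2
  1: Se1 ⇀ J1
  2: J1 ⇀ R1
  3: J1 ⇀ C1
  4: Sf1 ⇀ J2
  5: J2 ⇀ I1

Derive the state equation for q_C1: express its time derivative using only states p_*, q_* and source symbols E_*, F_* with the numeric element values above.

dq_C1/dt = -F_Sf1 + p_I1/9

#1 |J1  (source Se1 imposes e)
#4 |Sf1  (Sf1 fixes flow; stroke at Sf1)
#3 |J1  (prefer integral on C1)
#5 |I1  (I1 integral (f out))
#0 |J2  (J2 needs exactly one e-in)
#2 |J1  (common-f at J1 fixed by 0)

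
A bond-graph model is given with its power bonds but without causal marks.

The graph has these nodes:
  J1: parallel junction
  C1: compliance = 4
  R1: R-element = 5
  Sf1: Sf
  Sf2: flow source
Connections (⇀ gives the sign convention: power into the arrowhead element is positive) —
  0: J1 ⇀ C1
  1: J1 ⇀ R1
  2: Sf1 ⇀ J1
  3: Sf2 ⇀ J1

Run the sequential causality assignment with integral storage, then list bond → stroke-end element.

#0 →J1
#1 →R1
#2 →Sf1
#3 →Sf2

#2 stroke→Sf1  (Sf1: flow source, stroke at near end)
#3 stroke→Sf2  (source Sf2 imposes f)
#0 stroke→J1  (C1: C, integral causality)
#1 stroke→R1  (common-e at J1 fixed by 0)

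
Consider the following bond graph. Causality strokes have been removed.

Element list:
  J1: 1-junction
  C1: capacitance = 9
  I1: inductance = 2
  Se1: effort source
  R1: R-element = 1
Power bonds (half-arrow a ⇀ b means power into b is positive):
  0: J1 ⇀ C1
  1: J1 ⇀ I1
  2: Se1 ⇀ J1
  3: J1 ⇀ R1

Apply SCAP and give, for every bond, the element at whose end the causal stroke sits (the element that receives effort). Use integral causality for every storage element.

β2 →J1  (Se1: effort source, stroke at far end)
β0 →J1  (C1: C, integral causality)
β1 →I1  (I1: I, integral causality)
β3 →J1  (common-f at J1 fixed by 1)

β0 |J1
β1 |I1
β2 |J1
β3 |J1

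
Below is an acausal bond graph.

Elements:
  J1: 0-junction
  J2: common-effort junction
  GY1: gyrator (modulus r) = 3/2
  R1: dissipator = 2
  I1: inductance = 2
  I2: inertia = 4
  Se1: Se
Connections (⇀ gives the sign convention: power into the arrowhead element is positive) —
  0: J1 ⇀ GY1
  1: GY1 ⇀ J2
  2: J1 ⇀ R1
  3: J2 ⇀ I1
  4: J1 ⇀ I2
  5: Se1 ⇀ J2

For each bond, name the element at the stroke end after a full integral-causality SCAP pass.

β0 stroke at GY1
β1 stroke at GY1
β2 stroke at J1
β3 stroke at I1
β4 stroke at I2
β5 stroke at J2

b5 stroke→J2  (source Se1 imposes e)
b1 stroke→GY1  (J2: bond 5 brought effort, rest push out)
b3 stroke→I1  (common-e at J2 fixed by 5)
b0 stroke→GY1  (GY1 both-in/both-out from 1)
b4 stroke→I2  (prefer integral on I2)
b2 stroke→J1  (only one effort-in slot at J1)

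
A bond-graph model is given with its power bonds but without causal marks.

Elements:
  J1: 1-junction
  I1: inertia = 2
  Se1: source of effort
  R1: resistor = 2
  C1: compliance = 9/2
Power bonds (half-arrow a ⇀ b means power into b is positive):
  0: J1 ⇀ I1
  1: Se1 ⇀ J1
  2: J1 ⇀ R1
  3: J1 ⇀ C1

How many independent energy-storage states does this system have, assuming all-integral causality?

2  (C1, I1 all integral)

bond 1 |J1  (source Se1 imposes e)
bond 0 |I1  (prefer integral on I1)
bond 2 |J1  (common-f at J1 fixed by 0)
bond 3 |J1  (1-jn J1 has f-setter on 0)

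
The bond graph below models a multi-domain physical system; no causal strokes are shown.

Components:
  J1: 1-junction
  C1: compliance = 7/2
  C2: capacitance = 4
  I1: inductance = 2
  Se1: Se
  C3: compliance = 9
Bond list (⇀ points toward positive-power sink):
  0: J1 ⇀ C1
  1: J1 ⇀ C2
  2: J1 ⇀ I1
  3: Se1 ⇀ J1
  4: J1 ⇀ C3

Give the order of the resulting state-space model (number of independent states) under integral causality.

bond 3 stroke at J1  (Se1 fixes effort; stroke away)
bond 0 stroke at J1  (C1: C, integral causality)
bond 1 stroke at J1  (prefer integral on C2)
bond 2 stroke at I1  (prefer integral on I1)
bond 4 stroke at J1  (J1: bond 2 brought flow, rest push out)

4  (C1, C2, C3, I1 all integral)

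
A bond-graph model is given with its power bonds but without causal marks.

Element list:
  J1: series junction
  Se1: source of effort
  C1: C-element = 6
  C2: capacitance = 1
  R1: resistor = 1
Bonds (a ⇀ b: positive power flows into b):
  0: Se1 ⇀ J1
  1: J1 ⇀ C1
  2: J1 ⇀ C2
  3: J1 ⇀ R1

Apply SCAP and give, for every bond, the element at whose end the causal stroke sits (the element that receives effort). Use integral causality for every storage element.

#0 |J1  (Se1 (Se) sets effort on bond)
#1 |J1  (C1 integral (e out))
#2 |J1  (C2 outputs effort q/C2)
#3 |R1  (only one flow-in slot at J1)

#0 stroke at J1
#1 stroke at J1
#2 stroke at J1
#3 stroke at R1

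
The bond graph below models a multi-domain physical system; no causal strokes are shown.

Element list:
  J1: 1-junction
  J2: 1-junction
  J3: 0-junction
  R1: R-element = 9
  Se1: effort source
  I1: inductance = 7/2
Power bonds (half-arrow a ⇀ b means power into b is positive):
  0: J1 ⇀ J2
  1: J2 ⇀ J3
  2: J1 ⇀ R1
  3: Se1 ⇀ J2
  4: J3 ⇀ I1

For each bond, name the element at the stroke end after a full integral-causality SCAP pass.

b3 →J2  (source Se1 imposes e)
b4 →I1  (I1: I, integral causality)
b1 →J3  (J3 needs exactly one e-in)
b0 →J2  (common-f at J2 fixed by 1)
b2 →J1  (1-jn J1 has f-setter on 0)

β0 stroke at J2
β1 stroke at J3
β2 stroke at J1
β3 stroke at J2
β4 stroke at I1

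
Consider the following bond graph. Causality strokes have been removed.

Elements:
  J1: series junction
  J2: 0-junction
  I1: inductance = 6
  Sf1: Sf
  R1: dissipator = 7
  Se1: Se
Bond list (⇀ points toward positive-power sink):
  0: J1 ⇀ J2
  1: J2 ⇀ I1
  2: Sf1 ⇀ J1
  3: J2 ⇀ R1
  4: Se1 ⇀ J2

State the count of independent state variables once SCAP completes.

1  (I1 all integral)

#2 |Sf1  (Sf1 (Sf) sets flow on bond)
#4 |J2  (source Se1 imposes e)
#0 |J1  (common-f at J1 fixed by 2)
#1 |I1  (common-e at J2 fixed by 4)
#3 |R1  (common-e at J2 fixed by 4)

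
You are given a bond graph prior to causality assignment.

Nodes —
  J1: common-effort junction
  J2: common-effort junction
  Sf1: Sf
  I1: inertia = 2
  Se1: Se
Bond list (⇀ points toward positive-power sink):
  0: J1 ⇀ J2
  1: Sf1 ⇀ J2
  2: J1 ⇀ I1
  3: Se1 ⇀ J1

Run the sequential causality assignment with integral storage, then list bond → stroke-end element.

β1 stroke at Sf1  (Sf1 (Sf) sets flow on bond)
β3 stroke at J1  (Se1: effort source, stroke at far end)
β0 stroke at J2  (common-e at J1 fixed by 3)
β2 stroke at I1  (J1: bond 3 brought effort, rest push out)

β0 |J2
β1 |Sf1
β2 |I1
β3 |J1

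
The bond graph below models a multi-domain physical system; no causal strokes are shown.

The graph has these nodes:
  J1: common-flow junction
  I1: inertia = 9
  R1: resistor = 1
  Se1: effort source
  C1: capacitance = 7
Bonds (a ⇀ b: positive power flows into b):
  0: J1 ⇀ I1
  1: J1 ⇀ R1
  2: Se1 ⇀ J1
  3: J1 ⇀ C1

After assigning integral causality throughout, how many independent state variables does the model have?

b2 →J1  (Se1 fixes effort; stroke away)
b0 →I1  (I1: I, integral causality)
b1 →J1  (1-jn J1 has f-setter on 0)
b3 →J1  (J1: bond 0 brought flow, rest push out)

2  (C1, I1 all integral)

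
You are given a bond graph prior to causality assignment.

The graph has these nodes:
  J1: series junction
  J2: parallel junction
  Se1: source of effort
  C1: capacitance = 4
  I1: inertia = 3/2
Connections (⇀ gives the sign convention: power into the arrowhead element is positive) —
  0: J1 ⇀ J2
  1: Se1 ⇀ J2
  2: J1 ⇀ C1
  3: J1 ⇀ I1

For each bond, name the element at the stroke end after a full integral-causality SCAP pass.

bond 0 stroke at J1
bond 1 stroke at J2
bond 2 stroke at J1
bond 3 stroke at I1

b1 →J2  (Se1 fixes effort; stroke away)
b0 →J1  (J2: bond 1 brought effort, rest push out)
b2 →J1  (C1: C, integral causality)
b3 →I1  (J1: last free bond brings flow in)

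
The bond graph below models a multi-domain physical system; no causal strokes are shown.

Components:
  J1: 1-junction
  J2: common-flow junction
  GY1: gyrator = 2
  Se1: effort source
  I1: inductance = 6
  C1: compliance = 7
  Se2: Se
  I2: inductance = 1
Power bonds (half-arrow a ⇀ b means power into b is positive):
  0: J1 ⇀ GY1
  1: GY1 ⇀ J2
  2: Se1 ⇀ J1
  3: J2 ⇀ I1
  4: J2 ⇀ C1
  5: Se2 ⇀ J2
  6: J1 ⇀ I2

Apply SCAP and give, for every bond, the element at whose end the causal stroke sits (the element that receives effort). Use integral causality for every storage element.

#0 stroke→J1
#1 stroke→J2
#2 stroke→J1
#3 stroke→I1
#4 stroke→J2
#5 stroke→J2
#6 stroke→I2

β2 →J1  (source Se1 imposes e)
β5 →J2  (Se2 fixes effort; stroke away)
β3 →I1  (I1 integral (f out))
β1 →J2  (J2: bond 3 brought flow, rest push out)
β4 →J2  (J2: bond 3 brought flow, rest push out)
β0 →J1  (through GY1, causality inverts; strokes same side of GY1)
β6 →I2  (J1 needs exactly one f-in)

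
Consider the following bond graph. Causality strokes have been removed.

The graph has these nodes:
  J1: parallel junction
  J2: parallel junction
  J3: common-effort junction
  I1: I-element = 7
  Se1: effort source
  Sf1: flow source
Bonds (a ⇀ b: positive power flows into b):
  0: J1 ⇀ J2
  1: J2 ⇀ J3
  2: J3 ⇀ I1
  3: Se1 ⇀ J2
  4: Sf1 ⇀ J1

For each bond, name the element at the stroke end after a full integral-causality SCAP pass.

#3 stroke→J2  (Se1: effort source, stroke at far end)
#4 stroke→Sf1  (source Sf1 imposes f)
#0 stroke→J1  (J1: last free bond brings effort in)
#1 stroke→J3  (J2: bond 3 brought effort, rest push out)
#2 stroke→I1  (J3: bond 1 brought effort, rest push out)

b0 →J1
b1 →J3
b2 →I1
b3 →J2
b4 →Sf1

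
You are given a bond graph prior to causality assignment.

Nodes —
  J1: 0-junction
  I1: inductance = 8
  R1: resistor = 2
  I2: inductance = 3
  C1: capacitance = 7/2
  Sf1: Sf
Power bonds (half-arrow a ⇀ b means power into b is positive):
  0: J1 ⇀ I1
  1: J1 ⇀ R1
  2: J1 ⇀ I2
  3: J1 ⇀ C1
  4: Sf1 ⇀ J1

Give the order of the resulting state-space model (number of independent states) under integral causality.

b4 →Sf1  (source Sf1 imposes f)
b0 →I1  (I1 outputs flow p/I1)
b2 →I2  (I2 integral (f out))
b3 →J1  (C1: C, integral causality)
b1 →R1  (J1 effort already set via bond 3)

3  (C1, I1, I2 all integral)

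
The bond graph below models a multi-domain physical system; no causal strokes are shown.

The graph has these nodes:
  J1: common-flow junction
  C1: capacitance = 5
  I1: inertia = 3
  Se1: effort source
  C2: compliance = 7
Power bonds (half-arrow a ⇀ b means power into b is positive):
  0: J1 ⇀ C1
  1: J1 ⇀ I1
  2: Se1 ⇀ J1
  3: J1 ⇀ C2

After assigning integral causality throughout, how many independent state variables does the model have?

β2 →J1  (Se1: effort source, stroke at far end)
β0 →J1  (C1: C, integral causality)
β1 →I1  (I1 integral (f out))
β3 →J1  (1-jn J1 has f-setter on 1)

3  (C1, C2, I1 all integral)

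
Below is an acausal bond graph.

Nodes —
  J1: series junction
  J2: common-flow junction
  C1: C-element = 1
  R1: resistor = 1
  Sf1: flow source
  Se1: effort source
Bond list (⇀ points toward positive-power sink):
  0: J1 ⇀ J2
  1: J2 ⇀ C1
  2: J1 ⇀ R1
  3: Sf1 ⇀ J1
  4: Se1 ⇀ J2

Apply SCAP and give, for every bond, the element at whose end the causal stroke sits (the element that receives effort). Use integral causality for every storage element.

bond 0 →J1
bond 1 →J2
bond 2 →J1
bond 3 →Sf1
bond 4 →J2

bond 3 →Sf1  (source Sf1 imposes f)
bond 4 →J2  (Se1 fixes effort; stroke away)
bond 0 →J1  (common-f at J1 fixed by 3)
bond 2 →J1  (J1 flow already set via bond 3)
bond 1 →J2  (1-jn J2 has f-setter on 0)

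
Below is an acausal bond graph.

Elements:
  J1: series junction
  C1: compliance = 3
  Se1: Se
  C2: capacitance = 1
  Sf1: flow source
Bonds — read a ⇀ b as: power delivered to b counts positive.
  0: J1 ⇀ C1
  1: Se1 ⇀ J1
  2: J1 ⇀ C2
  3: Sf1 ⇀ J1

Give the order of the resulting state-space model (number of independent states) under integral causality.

β1 stroke at J1  (Se1: effort source, stroke at far end)
β3 stroke at Sf1  (Sf1 fixes flow; stroke at Sf1)
β0 stroke at J1  (J1: bond 3 brought flow, rest push out)
β2 stroke at J1  (J1: bond 3 brought flow, rest push out)

2  (C1, C2 all integral)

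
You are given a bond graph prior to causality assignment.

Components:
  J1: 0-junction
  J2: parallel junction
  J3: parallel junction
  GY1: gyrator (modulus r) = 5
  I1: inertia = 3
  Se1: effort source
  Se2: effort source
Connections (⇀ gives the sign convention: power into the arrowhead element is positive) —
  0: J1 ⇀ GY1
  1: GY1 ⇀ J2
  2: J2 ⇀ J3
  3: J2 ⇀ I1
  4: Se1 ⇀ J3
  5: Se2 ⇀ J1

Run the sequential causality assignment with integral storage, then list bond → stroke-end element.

#4 |J3  (Se1 (Se) sets effort on bond)
#5 |J1  (Se2: effort source, stroke at far end)
#0 |GY1  (J1 effort already set via bond 5)
#2 |J2  (0-jn J3 has e-setter on 4)
#1 |GY1  (through GY1, causality inverts; strokes same side of GY1)
#3 |I1  (J2 effort already set via bond 2)

b0 |GY1
b1 |GY1
b2 |J2
b3 |I1
b4 |J3
b5 |J1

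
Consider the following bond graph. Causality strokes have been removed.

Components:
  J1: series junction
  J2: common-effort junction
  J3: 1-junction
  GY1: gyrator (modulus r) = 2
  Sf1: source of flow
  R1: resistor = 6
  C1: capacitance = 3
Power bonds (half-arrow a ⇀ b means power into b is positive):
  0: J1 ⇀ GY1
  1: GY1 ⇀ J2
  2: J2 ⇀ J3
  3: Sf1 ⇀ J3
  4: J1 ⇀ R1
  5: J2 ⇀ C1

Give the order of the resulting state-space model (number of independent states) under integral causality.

1  (C1 all integral)

b3 stroke at Sf1  (Sf1 fixes flow; stroke at Sf1)
b2 stroke at J3  (1-jn J3 has f-setter on 3)
b5 stroke at J2  (prefer integral on C1)
b1 stroke at GY1  (J2: bond 5 brought effort, rest push out)
b0 stroke at GY1  (GY1 both-in/both-out from 1)
b4 stroke at J1  (J1: bond 0 brought flow, rest push out)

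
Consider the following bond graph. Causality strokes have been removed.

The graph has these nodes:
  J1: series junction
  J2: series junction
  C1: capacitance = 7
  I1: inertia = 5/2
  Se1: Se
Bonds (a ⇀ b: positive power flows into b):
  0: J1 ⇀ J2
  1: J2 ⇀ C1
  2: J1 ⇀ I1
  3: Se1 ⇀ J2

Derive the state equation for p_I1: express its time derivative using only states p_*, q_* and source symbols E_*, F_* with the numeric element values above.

dp_I1/dt = E_Se1 - q_C1/7

b3 stroke→J2  (Se1 (Se) sets effort on bond)
b1 stroke→J2  (C1 integral (e out))
b0 stroke→J1  (closing 1-jn rule on J2)
b2 stroke→I1  (J1 needs exactly one f-in)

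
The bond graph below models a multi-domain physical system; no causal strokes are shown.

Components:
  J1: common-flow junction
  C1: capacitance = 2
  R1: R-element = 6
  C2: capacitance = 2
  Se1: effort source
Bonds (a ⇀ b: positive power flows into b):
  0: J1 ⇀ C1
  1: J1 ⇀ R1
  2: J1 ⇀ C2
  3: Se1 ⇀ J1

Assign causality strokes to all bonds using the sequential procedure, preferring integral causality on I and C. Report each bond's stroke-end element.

β3 stroke→J1  (source Se1 imposes e)
β0 stroke→J1  (C1 outputs effort q/C1)
β2 stroke→J1  (prefer integral on C2)
β1 stroke→R1  (J1 needs exactly one f-in)

β0 →J1
β1 →R1
β2 →J1
β3 →J1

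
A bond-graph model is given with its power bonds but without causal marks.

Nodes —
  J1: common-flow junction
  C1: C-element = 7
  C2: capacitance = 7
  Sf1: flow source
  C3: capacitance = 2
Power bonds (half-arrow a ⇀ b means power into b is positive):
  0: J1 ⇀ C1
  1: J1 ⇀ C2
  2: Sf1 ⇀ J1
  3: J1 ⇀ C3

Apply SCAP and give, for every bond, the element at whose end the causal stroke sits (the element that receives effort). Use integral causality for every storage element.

bond 2 |Sf1  (Sf1 fixes flow; stroke at Sf1)
bond 0 |J1  (J1 flow already set via bond 2)
bond 1 |J1  (J1: bond 2 brought flow, rest push out)
bond 3 |J1  (1-jn J1 has f-setter on 2)

bond 0 |J1
bond 1 |J1
bond 2 |Sf1
bond 3 |J1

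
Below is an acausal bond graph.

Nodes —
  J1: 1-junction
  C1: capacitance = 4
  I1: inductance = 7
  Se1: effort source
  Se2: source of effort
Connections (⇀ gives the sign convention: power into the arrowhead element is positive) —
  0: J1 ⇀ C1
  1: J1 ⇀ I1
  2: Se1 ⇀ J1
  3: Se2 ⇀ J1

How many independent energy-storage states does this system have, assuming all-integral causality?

2  (C1, I1 all integral)

#2 →J1  (source Se1 imposes e)
#3 →J1  (Se2 (Se) sets effort on bond)
#0 →J1  (C1 integral (e out))
#1 →I1  (closing 1-jn rule on J1)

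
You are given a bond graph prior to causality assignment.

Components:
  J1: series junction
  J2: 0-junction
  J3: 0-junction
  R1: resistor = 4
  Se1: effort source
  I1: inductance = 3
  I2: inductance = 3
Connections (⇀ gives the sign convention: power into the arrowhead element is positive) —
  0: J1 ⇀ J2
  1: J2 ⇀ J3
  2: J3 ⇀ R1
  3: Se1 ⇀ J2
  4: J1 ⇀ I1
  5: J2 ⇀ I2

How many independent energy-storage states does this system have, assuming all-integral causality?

2  (I1, I2 all integral)

b3 stroke→J2  (Se1 fixes effort; stroke away)
b0 stroke→J1  (J2 effort already set via bond 3)
b1 stroke→J3  (0-jn J2 has e-setter on 3)
b5 stroke→I2  (J2 effort already set via bond 3)
b2 stroke→R1  (J3 effort already set via bond 1)
b4 stroke→I1  (closing 1-jn rule on J1)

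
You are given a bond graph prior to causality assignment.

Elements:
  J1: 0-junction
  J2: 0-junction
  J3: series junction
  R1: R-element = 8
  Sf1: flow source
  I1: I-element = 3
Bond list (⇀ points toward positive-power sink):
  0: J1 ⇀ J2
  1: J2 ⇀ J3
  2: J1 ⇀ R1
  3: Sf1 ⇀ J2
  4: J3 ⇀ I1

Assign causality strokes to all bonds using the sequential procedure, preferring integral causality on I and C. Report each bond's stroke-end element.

β0 stroke→J2
β1 stroke→J3
β2 stroke→J1
β3 stroke→Sf1
β4 stroke→I1

#3 stroke at Sf1  (Sf1 (Sf) sets flow on bond)
#4 stroke at I1  (I1 integral (f out))
#1 stroke at J3  (J3: bond 4 brought flow, rest push out)
#0 stroke at J2  (J2: last free bond brings effort in)
#2 stroke at J1  (only one effort-in slot at J1)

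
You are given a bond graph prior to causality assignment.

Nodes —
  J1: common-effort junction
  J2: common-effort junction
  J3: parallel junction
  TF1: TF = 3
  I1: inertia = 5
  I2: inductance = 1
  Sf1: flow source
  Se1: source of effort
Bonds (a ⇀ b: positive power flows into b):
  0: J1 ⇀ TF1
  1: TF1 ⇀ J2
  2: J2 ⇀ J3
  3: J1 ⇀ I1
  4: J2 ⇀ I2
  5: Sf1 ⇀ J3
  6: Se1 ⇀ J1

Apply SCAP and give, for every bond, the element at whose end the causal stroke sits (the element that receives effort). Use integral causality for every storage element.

b5 stroke at Sf1  (Sf1 (Sf) sets flow on bond)
b6 stroke at J1  (Se1 fixes effort; stroke away)
b0 stroke at TF1  (common-e at J1 fixed by 6)
b3 stroke at I1  (0-jn J1 has e-setter on 6)
b2 stroke at J3  (J3: last free bond brings effort in)
b1 stroke at J2  (TF TF1: opposite of bond 0)
b4 stroke at I2  (J2 effort already set via bond 1)

β0 stroke at TF1
β1 stroke at J2
β2 stroke at J3
β3 stroke at I1
β4 stroke at I2
β5 stroke at Sf1
β6 stroke at J1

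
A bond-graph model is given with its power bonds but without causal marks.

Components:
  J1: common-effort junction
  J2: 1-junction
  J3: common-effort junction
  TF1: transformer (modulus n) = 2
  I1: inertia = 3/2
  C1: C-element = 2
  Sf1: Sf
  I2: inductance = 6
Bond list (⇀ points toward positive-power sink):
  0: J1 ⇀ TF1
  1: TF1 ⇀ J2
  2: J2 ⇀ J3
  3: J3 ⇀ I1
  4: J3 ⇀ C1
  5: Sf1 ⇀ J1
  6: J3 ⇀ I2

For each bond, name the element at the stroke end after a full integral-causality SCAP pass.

b0 →J1
b1 →TF1
b2 →J2
b3 →I1
b4 →J3
b5 →Sf1
b6 →I2

bond 5 stroke→Sf1  (source Sf1 imposes f)
bond 0 stroke→J1  (only one effort-in slot at J1)
bond 1 stroke→TF1  (through TF1, causality passes straight; one stroke at TF1)
bond 2 stroke→J2  (J2 flow already set via bond 1)
bond 3 stroke→I1  (I1 outputs flow p/I1)
bond 4 stroke→J3  (prefer integral on C1)
bond 6 stroke→I2  (0-jn J3 has e-setter on 4)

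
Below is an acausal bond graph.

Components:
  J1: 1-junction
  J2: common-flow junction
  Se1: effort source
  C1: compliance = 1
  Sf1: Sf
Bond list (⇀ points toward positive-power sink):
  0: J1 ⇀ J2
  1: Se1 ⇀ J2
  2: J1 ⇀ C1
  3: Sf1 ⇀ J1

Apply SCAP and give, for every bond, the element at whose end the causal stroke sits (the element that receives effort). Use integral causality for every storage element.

bond 0 →J1
bond 1 →J2
bond 2 →J1
bond 3 →Sf1

b1 stroke→J2  (Se1 fixes effort; stroke away)
b3 stroke→Sf1  (Sf1 fixes flow; stroke at Sf1)
b0 stroke→J1  (J1 flow already set via bond 3)
b2 stroke→J1  (J1: bond 3 brought flow, rest push out)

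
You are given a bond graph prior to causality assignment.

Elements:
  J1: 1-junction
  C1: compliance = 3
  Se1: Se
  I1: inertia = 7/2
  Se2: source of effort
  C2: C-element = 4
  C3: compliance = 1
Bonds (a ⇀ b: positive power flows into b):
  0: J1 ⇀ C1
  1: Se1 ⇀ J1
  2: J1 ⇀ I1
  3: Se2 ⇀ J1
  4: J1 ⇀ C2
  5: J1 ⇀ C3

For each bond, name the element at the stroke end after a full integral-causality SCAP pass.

β0 stroke at J1
β1 stroke at J1
β2 stroke at I1
β3 stroke at J1
β4 stroke at J1
β5 stroke at J1

β1 stroke→J1  (source Se1 imposes e)
β3 stroke→J1  (source Se2 imposes e)
β0 stroke→J1  (C1 integral (e out))
β2 stroke→I1  (prefer integral on I1)
β4 stroke→J1  (J1: bond 2 brought flow, rest push out)
β5 stroke→J1  (J1 flow already set via bond 2)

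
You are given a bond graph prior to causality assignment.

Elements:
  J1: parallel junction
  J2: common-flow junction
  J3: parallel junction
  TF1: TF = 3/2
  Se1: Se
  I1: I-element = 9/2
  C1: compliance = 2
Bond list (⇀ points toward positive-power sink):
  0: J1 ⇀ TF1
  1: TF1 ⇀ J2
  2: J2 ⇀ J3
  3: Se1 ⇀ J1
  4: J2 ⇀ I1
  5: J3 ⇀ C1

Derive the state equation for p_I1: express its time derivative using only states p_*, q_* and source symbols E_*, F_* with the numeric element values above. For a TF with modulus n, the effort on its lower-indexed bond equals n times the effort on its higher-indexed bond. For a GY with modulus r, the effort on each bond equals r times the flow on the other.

#3 |J1  (Se1 (Se) sets effort on bond)
#0 |TF1  (J1: bond 3 brought effort, rest push out)
#1 |J2  (TF TF1: opposite of bond 0)
#4 |I1  (I1 outputs flow p/I1)
#2 |J2  (common-f at J2 fixed by 4)
#5 |J3  (only one effort-in slot at J3)

dp_I1/dt = 2*E_Se1/3 - q_C1/2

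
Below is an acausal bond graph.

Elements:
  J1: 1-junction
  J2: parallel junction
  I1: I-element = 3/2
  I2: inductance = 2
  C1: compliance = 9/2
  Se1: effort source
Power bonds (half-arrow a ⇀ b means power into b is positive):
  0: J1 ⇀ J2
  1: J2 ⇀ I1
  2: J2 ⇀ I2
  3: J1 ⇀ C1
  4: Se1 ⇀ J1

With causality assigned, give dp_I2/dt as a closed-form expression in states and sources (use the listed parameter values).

dp_I2/dt = E_Se1 - 2*q_C1/9

#4 stroke→J1  (Se1 fixes effort; stroke away)
#1 stroke→I1  (I1 integral (f out))
#2 stroke→I2  (prefer integral on I2)
#0 stroke→J2  (J2: last free bond brings effort in)
#3 stroke→J1  (J1 flow already set via bond 0)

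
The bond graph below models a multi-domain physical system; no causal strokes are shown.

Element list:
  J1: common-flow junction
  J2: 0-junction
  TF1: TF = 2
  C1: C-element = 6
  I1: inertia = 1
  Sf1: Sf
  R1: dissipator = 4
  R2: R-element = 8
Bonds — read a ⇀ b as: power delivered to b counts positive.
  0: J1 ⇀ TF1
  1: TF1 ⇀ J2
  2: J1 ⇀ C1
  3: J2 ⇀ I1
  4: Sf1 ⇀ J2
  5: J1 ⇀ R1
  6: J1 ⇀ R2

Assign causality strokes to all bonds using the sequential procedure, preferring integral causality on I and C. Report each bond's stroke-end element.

bond 0 stroke→TF1
bond 1 stroke→J2
bond 2 stroke→J1
bond 3 stroke→I1
bond 4 stroke→Sf1
bond 5 stroke→J1
bond 6 stroke→J1

β4 stroke→Sf1  (Sf1 (Sf) sets flow on bond)
β2 stroke→J1  (C1 integral (e out))
β3 stroke→I1  (I1 integral (f out))
β1 stroke→J2  (J2 needs exactly one e-in)
β0 stroke→TF1  (TF1 one-in-one-out from 1)
β5 stroke→J1  (J1: bond 0 brought flow, rest push out)
β6 stroke→J1  (common-f at J1 fixed by 0)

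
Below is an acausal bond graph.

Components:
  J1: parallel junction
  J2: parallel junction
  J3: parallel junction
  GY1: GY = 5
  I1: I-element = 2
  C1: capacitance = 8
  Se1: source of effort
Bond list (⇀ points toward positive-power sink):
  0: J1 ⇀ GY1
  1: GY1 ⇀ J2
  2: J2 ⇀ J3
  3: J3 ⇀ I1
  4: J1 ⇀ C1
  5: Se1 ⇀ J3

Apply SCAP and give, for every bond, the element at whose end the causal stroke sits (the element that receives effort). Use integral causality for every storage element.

bond 0 |GY1
bond 1 |GY1
bond 2 |J2
bond 3 |I1
bond 4 |J1
bond 5 |J3

bond 5 stroke at J3  (source Se1 imposes e)
bond 2 stroke at J2  (J3 effort already set via bond 5)
bond 3 stroke at I1  (J3 effort already set via bond 5)
bond 1 stroke at GY1  (common-e at J2 fixed by 2)
bond 0 stroke at GY1  (GY1 both-in/both-out from 1)
bond 4 stroke at J1  (only one effort-in slot at J1)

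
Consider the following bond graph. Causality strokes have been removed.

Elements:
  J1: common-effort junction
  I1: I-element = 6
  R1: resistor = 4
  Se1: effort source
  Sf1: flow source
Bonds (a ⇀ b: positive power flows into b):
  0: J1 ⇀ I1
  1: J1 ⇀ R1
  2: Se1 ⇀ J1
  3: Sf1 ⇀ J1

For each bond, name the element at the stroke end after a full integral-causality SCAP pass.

β0 stroke at I1
β1 stroke at R1
β2 stroke at J1
β3 stroke at Sf1

b2 stroke→J1  (source Se1 imposes e)
b3 stroke→Sf1  (source Sf1 imposes f)
b0 stroke→I1  (common-e at J1 fixed by 2)
b1 stroke→R1  (common-e at J1 fixed by 2)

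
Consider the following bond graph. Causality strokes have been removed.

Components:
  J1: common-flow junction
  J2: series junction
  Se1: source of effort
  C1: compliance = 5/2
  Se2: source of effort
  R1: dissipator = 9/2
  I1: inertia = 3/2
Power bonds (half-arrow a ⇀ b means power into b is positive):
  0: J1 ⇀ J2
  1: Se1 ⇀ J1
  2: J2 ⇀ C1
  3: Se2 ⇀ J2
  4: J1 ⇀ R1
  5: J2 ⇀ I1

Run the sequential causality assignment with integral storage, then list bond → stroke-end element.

bond 1 stroke at J1  (Se1 (Se) sets effort on bond)
bond 3 stroke at J2  (Se2 fixes effort; stroke away)
bond 2 stroke at J2  (C1 outputs effort q/C1)
bond 5 stroke at I1  (I1 outputs flow p/I1)
bond 0 stroke at J2  (1-jn J2 has f-setter on 5)
bond 4 stroke at J1  (common-f at J1 fixed by 0)

bond 0 stroke at J2
bond 1 stroke at J1
bond 2 stroke at J2
bond 3 stroke at J2
bond 4 stroke at J1
bond 5 stroke at I1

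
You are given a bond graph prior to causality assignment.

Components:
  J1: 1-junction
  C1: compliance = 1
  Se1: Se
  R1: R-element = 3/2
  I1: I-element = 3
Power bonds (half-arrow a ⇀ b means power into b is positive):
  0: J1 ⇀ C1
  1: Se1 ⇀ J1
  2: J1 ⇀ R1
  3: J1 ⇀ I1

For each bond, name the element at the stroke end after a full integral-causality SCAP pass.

b0 stroke at J1
b1 stroke at J1
b2 stroke at J1
b3 stroke at I1

β1 stroke at J1  (Se1: effort source, stroke at far end)
β0 stroke at J1  (C1 integral (e out))
β3 stroke at I1  (I1 integral (f out))
β2 stroke at J1  (J1 flow already set via bond 3)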